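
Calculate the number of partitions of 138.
12292341831

p(n) counts ways to write n as a sum of positive integers (order ignored).
Euler's pentagonal recurrence: p(k) = p(k-1) + p(k-2) - p(k-5) - p(k-7) + p(k-12) + p(k-15) - ... (offsets j(3j∓1)/2, signs ++--, p(0)=1, p(<0)=0).
DP table for k = 0..137: p(0)=1, p(1)=1, p(2)=2, p(3)=3, p(4)=5, p(5)=7, p(6)=11, p(7)=15, p(8)=22, p(9)=30, p(10)=42, p(11)=56, p(12)=77, p(13)=101, p(14)=135, p(15)=176, p(16)=231, p(17)=297, p(18)=385, p(19)=490, p(20)=627, p(21)=792, p(22)=1002, p(23)=1255, p(24)=1575, p(25)=1958, p(26)=2436, p(27)=3010, p(28)=3718, p(29)=4565, p(30)=5604, p(31)=6842, p(32)=8349, p(33)=10143, p(34)=12310, p(35)=14883, p(36)=17977, p(37)=21637, p(38)=26015, p(39)=31185, p(40)=37338, p(41)=44583, p(42)=53174, p(43)=63261, p(44)=75175, p(45)=89134, p(46)=105558, p(47)=124754, p(48)=147273, p(49)=173525, p(50)=204226, p(51)=239943, p(52)=281589, p(53)=329931, p(54)=386155, p(55)=451276, p(56)=526823, p(57)=614154, p(58)=715220, p(59)=831820, p(60)=966467, p(61)=1121505, p(62)=1300156, p(63)=1505499, p(64)=1741630, p(65)=2012558, p(66)=2323520, p(67)=2679689, p(68)=3087735, p(69)=3554345, p(70)=4087968, p(71)=4697205, p(72)=5392783, p(73)=6185689, p(74)=7089500, p(75)=8118264, p(76)=9289091, p(77)=10619863, p(78)=12132164, p(79)=13848650, p(80)=15796476, p(81)=18004327, p(82)=20506255, p(83)=23338469, p(84)=26543660, p(85)=30167357, p(86)=34262962, p(87)=38887673, p(88)=44108109, p(89)=49995925, p(90)=56634173, p(91)=64112359, p(92)=72533807, p(93)=82010177, p(94)=92669720, p(95)=104651419, p(96)=118114304, p(97)=133230930, p(98)=150198136, p(99)=169229875, p(100)=190569292, p(101)=214481126, p(102)=241265379, p(103)=271248950, p(104)=304801365, p(105)=342325709, p(106)=384276336, p(107)=431149389, p(108)=483502844, p(109)=541946240, p(110)=607163746, p(111)=679903203, p(112)=761002156, p(113)=851376628, p(114)=952050665, p(115)=1064144451, p(116)=1188908248, p(117)=1327710076, p(118)=1482074143, p(119)=1653668665, p(120)=1844349560, p(121)=2056148051, p(122)=2291320912, p(123)=2552338241, p(124)=2841940500, p(125)=3163127352, p(126)=3519222692, p(127)=3913864295, p(128)=4351078600, p(129)=4835271870, p(130)=5371315400, p(131)=5964539504, p(132)=6620830889, p(133)=7346629512, p(134)=8149040695, p(135)=9035836076, p(136)=10015581680, p(137)=11097645016.
Final step: p(138) = p(137) + p(136) - p(133) - p(131) + p(126) + p(123) - p(116) - p(112) + p(103) + p(98) - p(87) - p(81) + p(68) + p(61) - p(46) - p(38) + p(21) + p(12)
= 11097645016 + 10015581680 - 7346629512 - 5964539504 + 3519222692 + 2552338241 - 1188908248 - 761002156 + 271248950 + 150198136 - 38887673 - 18004327 + 3087735 + 1121505 - 105558 - 26015 + 792 + 77
= 12292341831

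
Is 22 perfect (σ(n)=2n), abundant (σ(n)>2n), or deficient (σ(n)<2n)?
deficient

Proper divisors of 22: sum = 1 + 2 + 11 = 14
Since 14 < 22, 22 is deficient.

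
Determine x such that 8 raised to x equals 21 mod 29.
15

Baby-step giant-step with step n = ⌈√29⌉ = 6.
Baby steps 8^j mod 29 (j:value) for j=0..5: 0:1, 1:8, 2:6, 3:19, 4:7, 5:27.
Giant-step multiplier: 8^(-6) ≡ 8^(28-6) = 8^22 ≡ 9 (mod 29).
Giant steps γ_i = 21·9^i mod 29: γ_0=21, γ_1=15, γ_2=19 (in table at j=3).
x = i·n + j = 2·6 + 3 = 15.
Check: 8^15 ≡ 21 (mod 29).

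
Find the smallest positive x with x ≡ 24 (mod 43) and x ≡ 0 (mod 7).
196

Using Chinese Remainder Theorem:
M = 43 × 7 = 301
M1 = 7, M2 = 43
y1 = 7^(-1) mod 43 = 37
y2 = 43^(-1) mod 7 = 1
x = (24×7×37 + 0×43×1) mod 301 = 196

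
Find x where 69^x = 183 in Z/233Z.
214

Baby-step giant-step with step n = ⌈√233⌉ = 16.
Baby steps 69^j mod 233 (j:value) for j=0..15: 0:1, 1:69, 2:101, 3:212, 4:182, 5:209, 6:208, 7:139, 8:38, 9:59, 10:110, 11:134, 12:159, 13:20, 14:215, 15:156.
Giant-step multiplier: 69^(-16) ≡ 69^(232-16) = 69^216 ≡ 76 (mod 233).
Giant steps γ_i = 183·76^i mod 233: γ_0=183, γ_1=161, γ_2=120, γ_3=33, γ_4=178, γ_5=14, γ_6=132, γ_7=13, γ_8=56, γ_9=62, γ_10=52, γ_11=224, γ_12=15, γ_13=208 (in table at j=6).
x = i·n + j = 13·16 + 6 = 214.
Check: 69^214 ≡ 183 (mod 233).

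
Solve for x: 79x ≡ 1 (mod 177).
121

gcd(79, 177) = 1, so the inverse exists.
Extended Euclidean algorithm on (177, 79):
177 = 2 × 79 + 19  ⟹  19 = (1)·177 + (-2)·79
79 = 4 × 19 + 3  ⟹  3 = (-4)·177 + (9)·79
19 = 6 × 3 + 1  ⟹  1 = (25)·177 + (-56)·79
So (-56)·79 ≡ 1 (mod 177), i.e. 79^(-1) ≡ -56 ≡ 121 (mod 177).
Check: 79 × 121 = 9559 ≡ 1 (mod 177)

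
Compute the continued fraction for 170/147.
[1; 6, 2, 1, 1, 4]

Euclidean algorithm steps:
170 = 1 × 147 + 23
147 = 6 × 23 + 9
23 = 2 × 9 + 5
9 = 1 × 5 + 4
5 = 1 × 4 + 1
4 = 4 × 1 + 0
Continued fraction: [1; 6, 2, 1, 1, 4]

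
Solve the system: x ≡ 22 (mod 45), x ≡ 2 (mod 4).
22

Using Chinese Remainder Theorem:
M = 45 × 4 = 180
M1 = 4, M2 = 45
y1 = 4^(-1) mod 45 = 34
y2 = 45^(-1) mod 4 = 1
x = (22×4×34 + 2×45×1) mod 180 = 22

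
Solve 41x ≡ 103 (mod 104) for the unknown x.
x ≡ 71 (mod 104)

gcd(41, 104) = 1, which divides 103, so solutions exist.
Find 41^(-1) mod 104 by the extended Euclidean algorithm:
104 = 2 × 41 + 22  ⟹  22 = (1)·104 + (-2)·41
41 = 1 × 22 + 19  ⟹  19 = (-1)·104 + (3)·41
22 = 1 × 19 + 3  ⟹  3 = (2)·104 + (-5)·41
19 = 6 × 3 + 1  ⟹  1 = (-13)·104 + (33)·41
So (33)·41 ≡ 1 (mod 104), i.e. 41^(-1) ≡ 33 (mod 104).
x ≡ 33 × 103 = 3399 ≡ 71 (mod 104).
Check: 41 × 71 = 2911 ≡ 103 (mod 104).
Unique solution: x ≡ 71 (mod 104)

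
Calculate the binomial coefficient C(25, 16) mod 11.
0

Using Lucas' theorem:
Write n=25 and k=16 in base 11:
n in base 11: [2, 3]
k in base 11: [1, 5]
C(25,16) mod 11 = ∏ C(n_i, k_i) mod 11
Digit binomials (mod 11): C(2,1) = 2; C(3,5) = 0 (k_i > n_i)
Product: 2 × 0 = 0 ≡ 0 (mod 11)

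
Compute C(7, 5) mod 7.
0

Using Lucas' theorem:
Write n=7 and k=5 in base 7:
n in base 7: [1, 0]
k in base 7: [0, 5]
C(7,5) mod 7 = ∏ C(n_i, k_i) mod 7
Digit binomials (mod 7): C(1,0) = 1; C(0,5) = 0 (k_i > n_i)
Product: 1 × 0 = 0 ≡ 0 (mod 7)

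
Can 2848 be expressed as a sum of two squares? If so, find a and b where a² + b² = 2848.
12² + 52² (a=12, b=52)

Factorization: 2848 = 2^5 × 89
By Fermat: n is sum of two squares iff every prime p ≡ 3 (mod 4) appears to even power.
All primes ≡ 3 (mod 4) appear to even power.
Search a = 0, 1, 2, … for 2848 - a² a perfect square: first hit at a = 12: 2848 - 144 = 2704 = 52².
2848 = 12² + 52² = 144 + 2704 ✓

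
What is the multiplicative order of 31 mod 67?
66

67 is prime, so ord(31) divides φ(67) = 66.
Divisors of 66: 1, 2, 3, 6, 11, 22, 33, 66.
Repeated squaring: 31^1 ≡ 31, 31^2 ≡ 23, 31^4 ≡ 60, 31^8 ≡ 49, 31^16 ≡ 56, 31^32 ≡ 54, 31^64 ≡ 35 (mod 67).
Test 31^d mod 67 for each divisor d in increasing order:
31^1 ≡ 31
31^2 ≡ 23
31^3 = 31^2·31^1 ≡ 43
31^6 = 31^4·31^2 ≡ 40
31^11 = 31^8·31^2·31^1 ≡ 30
31^22 = 31^16·31^4·31^2 ≡ 29
31^33 = 31^32·31^1 ≡ 66
31^66 = 31^64·31^2 ≡ 1  ← first divisor giving 1
The order is 66.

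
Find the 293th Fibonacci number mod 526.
199

Matrix identity: Q^n = [[F_(n+1), F_n], [F_n, F_(n-1)]] with Q = [[1,1],[1,0]].
n = 293 = 100100101₂. Square-and-multiply, entries mod 526:
Q^1 = [[1,1],[1,0]]
Q^2 = (Q^1)² = [[2,1],[1,1]]
Q^4 = (Q^2)² = [[5,3],[3,2]]
Q^9 = (Q^4)²·Q = [[55,34],[34,21]]
Q^18 = (Q^9)² = [[499,480],[480,19]]
Q^36 = (Q^18)² = [[215,368],[368,373]]
Q^73 = (Q^36)²·Q = [[377,179],[179,198]]
Q^146 = (Q^73)² = [[64,355],[355,235]]
Q^293 = (Q^146)²·Q = [[92,199],[199,419]]
F_293 mod 526 = Q^293[0][1] = 199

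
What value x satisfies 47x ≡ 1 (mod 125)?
8

gcd(47, 125) = 1, so the inverse exists.
Extended Euclidean algorithm on (125, 47):
125 = 2 × 47 + 31  ⟹  31 = (1)·125 + (-2)·47
47 = 1 × 31 + 16  ⟹  16 = (-1)·125 + (3)·47
31 = 1 × 16 + 15  ⟹  15 = (2)·125 + (-5)·47
16 = 1 × 15 + 1  ⟹  1 = (-3)·125 + (8)·47
So (8)·47 ≡ 1 (mod 125), i.e. 47^(-1) ≡ 8 (mod 125).
Check: 47 × 8 = 376 ≡ 1 (mod 125)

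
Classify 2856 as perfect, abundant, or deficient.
abundant

Proper divisors of 2856: sum = 1 + 2 + 3 + 4 + 6 + 7 + 8 + 12 + ... + 476 + 714 + 952 + 1428 (31 divisors) = 5784
Since 5784 > 2856, 2856 is abundant.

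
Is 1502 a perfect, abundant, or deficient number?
deficient

Proper divisors of 1502: sum = 1 + 2 + 751 = 754
Since 754 < 1502, 1502 is deficient.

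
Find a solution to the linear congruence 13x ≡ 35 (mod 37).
x ≡ 34 (mod 37)

gcd(13, 37) = 1, which divides 35, so solutions exist.
Find 13^(-1) mod 37 by the extended Euclidean algorithm:
37 = 2 × 13 + 11  ⟹  11 = (1)·37 + (-2)·13
13 = 1 × 11 + 2  ⟹  2 = (-1)·37 + (3)·13
11 = 5 × 2 + 1  ⟹  1 = (6)·37 + (-17)·13
So (-17)·13 ≡ 1 (mod 37), i.e. 13^(-1) ≡ -17 ≡ 20 (mod 37).
x ≡ 20 × 35 = 700 ≡ 34 (mod 37).
Check: 13 × 34 = 442 ≡ 35 (mod 37).
Unique solution: x ≡ 34 (mod 37)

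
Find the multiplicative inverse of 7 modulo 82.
47

gcd(7, 82) = 1, so the inverse exists.
Extended Euclidean algorithm on (82, 7):
82 = 11 × 7 + 5  ⟹  5 = (1)·82 + (-11)·7
7 = 1 × 5 + 2  ⟹  2 = (-1)·82 + (12)·7
5 = 2 × 2 + 1  ⟹  1 = (3)·82 + (-35)·7
So (-35)·7 ≡ 1 (mod 82), i.e. 7^(-1) ≡ -35 ≡ 47 (mod 82).
Check: 7 × 47 = 329 ≡ 1 (mod 82)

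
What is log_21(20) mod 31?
22

Baby-step giant-step with step n = ⌈√31⌉ = 6.
Baby steps 21^j mod 31 (j:value) for j=0..5: 0:1, 1:21, 2:7, 3:23, 4:18, 5:6.
Giant-step multiplier: 21^(-6) ≡ 21^(30-6) = 21^24 ≡ 16 (mod 31).
Giant steps γ_i = 20·16^i mod 31: γ_0=20, γ_1=10, γ_2=5, γ_3=18 (in table at j=4).
x = i·n + j = 3·6 + 4 = 22.
Check: 21^22 ≡ 20 (mod 31).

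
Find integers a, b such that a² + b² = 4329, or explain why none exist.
27² + 60² (a=27, b=60)

Factorization: 4329 = 3^2 × 13 × 37
By Fermat: n is sum of two squares iff every prime p ≡ 3 (mod 4) appears to even power.
All primes ≡ 3 (mod 4) appear to even power.
Search a = 0, 1, 2, … for 4329 - a² a perfect square: first hit at a = 27: 4329 - 729 = 3600 = 60².
4329 = 27² + 60² = 729 + 3600 ✓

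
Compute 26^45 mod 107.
74

Repeated squaring. Binary of 45 = 101101.
26^1 ≡ 26 (mod 107); 26^2 ≡ 34 (mod 107); 26^4 ≡ 86 (mod 107); 26^8 ≡ 13 (mod 107); 26^16 ≡ 62 (mod 107); 26^32 ≡ 99 (mod 107)
26^45 = 26^1 × 26^4 × 26^8 × 26^32 ≡ 74 (mod 107)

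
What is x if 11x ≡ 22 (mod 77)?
x ≡ 2 (mod 7)

gcd(11, 77) = 11, which divides 22, so solutions exist.
Divide through by 11: x ≡ 2 (mod 7).
The coefficient of x is now 1, so x ≡ 2 (mod 7).
Check: 11 × 2 = 22 ≡ 22 (mod 77).
x ≡ 2 (mod 7), giving 11 solutions mod 77.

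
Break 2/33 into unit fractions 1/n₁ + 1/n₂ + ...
1/17 + 1/561

Greedy algorithm:
2/33: ceiling(33/2) = 17, use 1/17
1/561: ceiling(561/1) = 561, use 1/561
Result: 2/33 = 1/17 + 1/561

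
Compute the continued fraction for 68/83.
[0; 1, 4, 1, 1, 7]

Euclidean algorithm steps:
68 = 0 × 83 + 68
83 = 1 × 68 + 15
68 = 4 × 15 + 8
15 = 1 × 8 + 7
8 = 1 × 7 + 1
7 = 7 × 1 + 0
Continued fraction: [0; 1, 4, 1, 1, 7]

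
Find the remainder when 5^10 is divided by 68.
9

Repeated squaring. Binary of 10 = 1010.
5^1 ≡ 5 (mod 68); 5^2 ≡ 25 (mod 68); 5^4 ≡ 13 (mod 68); 5^8 ≡ 33 (mod 68)
5^10 = 5^2 × 5^8 ≡ 9 (mod 68)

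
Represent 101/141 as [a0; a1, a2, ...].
[0; 1, 2, 1, 1, 9, 2]

Euclidean algorithm steps:
101 = 0 × 141 + 101
141 = 1 × 101 + 40
101 = 2 × 40 + 21
40 = 1 × 21 + 19
21 = 1 × 19 + 2
19 = 9 × 2 + 1
2 = 2 × 1 + 0
Continued fraction: [0; 1, 2, 1, 1, 9, 2]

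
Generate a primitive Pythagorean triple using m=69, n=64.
(665, 8832, 8857)

Euclid's formula: a = m² - n², b = 2mn, c = m² + n²
m = 69, n = 64
a = 69² - 64² = 4761 - 4096 = 665
b = 2 × 69 × 64 = 8832
c = 69² + 64² = 4761 + 4096 = 8857
Verification: 665² + 8832² = 442225 + 78004224 = 78446449 = 8857² ✓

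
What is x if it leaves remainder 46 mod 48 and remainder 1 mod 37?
334

Using Chinese Remainder Theorem:
M = 48 × 37 = 1776
M1 = 37, M2 = 48
y1 = 37^(-1) mod 48 = 13
y2 = 48^(-1) mod 37 = 27
x = (46×37×13 + 1×48×27) mod 1776 = 334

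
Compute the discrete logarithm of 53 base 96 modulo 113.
100

Baby-step giant-step with step n = ⌈√113⌉ = 11.
Baby steps 96^j mod 113 (j:value) for j=0..10: 0:1, 1:96, 2:63, 3:59, 4:14, 5:101, 6:91, 7:35, 8:83, 9:58, 10:31.
Giant-step multiplier: 96^(-11) ≡ 96^(112-11) = 96^101 ≡ 3 (mod 113).
Giant steps γ_i = 53·3^i mod 113: γ_0=53, γ_1=46, γ_2=25, γ_3=75, γ_4=112, γ_5=110, γ_6=104, γ_7=86, γ_8=32, γ_9=96 (in table at j=1).
x = i·n + j = 9·11 + 1 = 100.
Check: 96^100 ≡ 53 (mod 113).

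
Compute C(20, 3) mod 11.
7

Using Lucas' theorem:
Write n=20 and k=3 in base 11:
n in base 11: [1, 9]
k in base 11: [0, 3]
C(20,3) mod 11 = ∏ C(n_i, k_i) mod 11
Digit binomials (mod 11): C(1,0) = 1; C(9,3) = 84 ≡ 7
Product: 1 × 7 = 7 ≡ 7 (mod 11)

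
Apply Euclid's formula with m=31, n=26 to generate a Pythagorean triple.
(285, 1612, 1637)

Euclid's formula: a = m² - n², b = 2mn, c = m² + n²
m = 31, n = 26
a = 31² - 26² = 961 - 676 = 285
b = 2 × 31 × 26 = 1612
c = 31² + 26² = 961 + 676 = 1637
Verification: 285² + 1612² = 81225 + 2598544 = 2679769 = 1637² ✓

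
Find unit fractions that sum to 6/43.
1/8 + 1/69 + 1/23736

Greedy algorithm:
6/43: ceiling(43/6) = 8, use 1/8
5/344: ceiling(344/5) = 69, use 1/69
1/23736: ceiling(23736/1) = 23736, use 1/23736
Result: 6/43 = 1/8 + 1/69 + 1/23736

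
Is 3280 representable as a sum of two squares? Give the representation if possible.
12² + 56² (a=12, b=56)

Factorization: 3280 = 2^4 × 5 × 41
By Fermat: n is sum of two squares iff every prime p ≡ 3 (mod 4) appears to even power.
All primes ≡ 3 (mod 4) appear to even power.
Search a = 0, 1, 2, … for 3280 - a² a perfect square: first hit at a = 12: 3280 - 144 = 3136 = 56².
3280 = 12² + 56² = 144 + 3136 ✓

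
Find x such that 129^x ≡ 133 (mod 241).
166

Baby-step giant-step with step n = ⌈√241⌉ = 16.
Baby steps 129^j mod 241 (j:value) for j=0..15: 0:1, 1:129, 2:12, 3:102, 4:144, 5:19, 6:41, 7:228, 8:10, 9:85, 10:120, 11:56, 12:235, 13:190, 14:169, 15:111.
Giant-step multiplier: 129^(-16) ≡ 129^(240-16) = 129^224 ≡ 94 (mod 241).
Giant steps γ_i = 133·94^i mod 241: γ_0=133, γ_1=211, γ_2=72, γ_3=20, γ_4=193, γ_5=67, γ_6=32, γ_7=116, γ_8=59, γ_9=3, γ_10=41 (in table at j=6).
x = i·n + j = 10·16 + 6 = 166.
Check: 129^166 ≡ 133 (mod 241).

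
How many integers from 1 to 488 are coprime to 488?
240

488 = 2^3 × 61
φ(n) = n × ∏(1 - 1/p) for each prime p dividing n
φ(488) = 488 × (1 - 1/2) × (1 - 1/61) = 240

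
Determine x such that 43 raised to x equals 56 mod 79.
65

Baby-step giant-step with step n = ⌈√79⌉ = 9.
Baby steps 43^j mod 79 (j:value) for j=0..8: 0:1, 1:43, 2:32, 3:33, 4:76, 5:29, 6:62, 7:59, 8:9.
Giant-step multiplier: 43^(-9) ≡ 43^(78-9) = 43^69 ≡ 69 (mod 79).
Giant steps γ_i = 56·69^i mod 79: γ_0=56, γ_1=72, γ_2=70, γ_3=11, γ_4=48, γ_5=73, γ_6=60, γ_7=32 (in table at j=2).
x = i·n + j = 7·9 + 2 = 65.
Check: 43^65 ≡ 56 (mod 79).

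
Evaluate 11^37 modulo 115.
56

Repeated squaring. Binary of 37 = 100101.
11^1 ≡ 11 (mod 115); 11^2 ≡ 6 (mod 115); 11^4 ≡ 36 (mod 115); 11^8 ≡ 31 (mod 115); 11^16 ≡ 41 (mod 115); 11^32 ≡ 71 (mod 115)
11^37 = 11^1 × 11^4 × 11^32 ≡ 56 (mod 115)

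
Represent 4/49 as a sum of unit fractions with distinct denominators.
1/13 + 1/213 + 1/67841 + 1/9204734721

Greedy algorithm:
4/49: ceiling(49/4) = 13, use 1/13
3/637: ceiling(637/3) = 213, use 1/213
2/135681: ceiling(135681/2) = 67841, use 1/67841
1/9204734721: ceiling(9204734721/1) = 9204734721, use 1/9204734721
Result: 4/49 = 1/13 + 1/213 + 1/67841 + 1/9204734721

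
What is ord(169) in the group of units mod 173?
43

173 is prime, so ord(169) divides φ(173) = 172.
Divisors of 172: 1, 2, 4, 43, 86, 172.
Repeated squaring: 169^1 ≡ 169, 169^2 ≡ 16, 169^4 ≡ 83, 169^8 ≡ 142, 169^16 ≡ 96, 169^32 ≡ 47, 169^64 ≡ 133, 169^128 ≡ 43 (mod 173).
Test 169^d mod 173 for each divisor d in increasing order:
169^1 ≡ 169
169^2 ≡ 16
169^4 ≡ 83
169^43 = 169^32·169^8·169^2·169^1 ≡ 1  ← first divisor giving 1
The order is 43.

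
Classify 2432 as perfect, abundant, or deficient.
abundant

Proper divisors of 2432: sum = 1 + 2 + 4 + 8 + 16 + 19 + 32 + 38 + 64 + 76 + 128 + 152 + 304 + 608 + 1216 = 2668
Since 2668 > 2432, 2432 is abundant.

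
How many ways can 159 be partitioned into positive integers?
97662728555

p(n) counts ways to write n as a sum of positive integers (order ignored).
Euler's pentagonal recurrence: p(k) = p(k-1) + p(k-2) - p(k-5) - p(k-7) + p(k-12) + p(k-15) - ... (offsets j(3j∓1)/2, signs ++--, p(0)=1, p(<0)=0).
DP table for k = 0..158: p(0)=1, p(1)=1, p(2)=2, p(3)=3, p(4)=5, p(5)=7, p(6)=11, p(7)=15, p(8)=22, p(9)=30, p(10)=42, p(11)=56, p(12)=77, p(13)=101, p(14)=135, p(15)=176, p(16)=231, p(17)=297, p(18)=385, p(19)=490, p(20)=627, p(21)=792, p(22)=1002, p(23)=1255, p(24)=1575, p(25)=1958, p(26)=2436, p(27)=3010, p(28)=3718, p(29)=4565, p(30)=5604, p(31)=6842, p(32)=8349, p(33)=10143, p(34)=12310, p(35)=14883, p(36)=17977, p(37)=21637, p(38)=26015, p(39)=31185, p(40)=37338, p(41)=44583, p(42)=53174, p(43)=63261, p(44)=75175, p(45)=89134, p(46)=105558, p(47)=124754, p(48)=147273, p(49)=173525, p(50)=204226, p(51)=239943, p(52)=281589, p(53)=329931, p(54)=386155, p(55)=451276, p(56)=526823, p(57)=614154, p(58)=715220, p(59)=831820, p(60)=966467, p(61)=1121505, p(62)=1300156, p(63)=1505499, p(64)=1741630, p(65)=2012558, p(66)=2323520, p(67)=2679689, p(68)=3087735, p(69)=3554345, p(70)=4087968, p(71)=4697205, p(72)=5392783, p(73)=6185689, p(74)=7089500, p(75)=8118264, p(76)=9289091, p(77)=10619863, p(78)=12132164, p(79)=13848650, p(80)=15796476, p(81)=18004327, p(82)=20506255, p(83)=23338469, p(84)=26543660, p(85)=30167357, p(86)=34262962, p(87)=38887673, p(88)=44108109, p(89)=49995925, p(90)=56634173, p(91)=64112359, p(92)=72533807, p(93)=82010177, p(94)=92669720, p(95)=104651419, p(96)=118114304, p(97)=133230930, p(98)=150198136, p(99)=169229875, p(100)=190569292, p(101)=214481126, p(102)=241265379, p(103)=271248950, p(104)=304801365, p(105)=342325709, p(106)=384276336, p(107)=431149389, p(108)=483502844, p(109)=541946240, p(110)=607163746, p(111)=679903203, p(112)=761002156, p(113)=851376628, p(114)=952050665, p(115)=1064144451, p(116)=1188908248, p(117)=1327710076, p(118)=1482074143, p(119)=1653668665, p(120)=1844349560, p(121)=2056148051, p(122)=2291320912, p(123)=2552338241, p(124)=2841940500, p(125)=3163127352, p(126)=3519222692, p(127)=3913864295, p(128)=4351078600, p(129)=4835271870, p(130)=5371315400, p(131)=5964539504, p(132)=6620830889, p(133)=7346629512, p(134)=8149040695, p(135)=9035836076, p(136)=10015581680, p(137)=11097645016, p(138)=12292341831, p(139)=13610949895, p(140)=15065878135, p(141)=16670689208, p(142)=18440293320, p(143)=20390982757, p(144)=22540654445, p(145)=24908858009, p(146)=27517052599, p(147)=30388671978, p(148)=33549419497, p(149)=37027355200, p(150)=40853235313, p(151)=45060624582, p(152)=49686288421, p(153)=54770336324, p(154)=60356673280, p(155)=66493182097, p(156)=73232243759, p(157)=80630964769, p(158)=88751778802.
Final step: p(159) = p(158) + p(157) - p(154) - p(152) + p(147) + p(144) - p(137) - p(133) + p(124) + p(119) - p(108) - p(102) + p(89) + p(82) - p(67) - p(59) + p(42) + p(33) - p(14) - p(4)
= 88751778802 + 80630964769 - 60356673280 - 49686288421 + 30388671978 + 22540654445 - 11097645016 - 7346629512 + 2841940500 + 1653668665 - 483502844 - 241265379 + 49995925 + 20506255 - 2679689 - 831820 + 53174 + 10143 - 135 - 5
= 97662728555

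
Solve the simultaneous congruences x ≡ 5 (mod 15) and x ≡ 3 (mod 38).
155

Using Chinese Remainder Theorem:
M = 15 × 38 = 570
M1 = 38, M2 = 15
y1 = 38^(-1) mod 15 = 2
y2 = 15^(-1) mod 38 = 33
x = (5×38×2 + 3×15×33) mod 570 = 155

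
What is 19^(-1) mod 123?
13

gcd(19, 123) = 1, so the inverse exists.
Extended Euclidean algorithm on (123, 19):
123 = 6 × 19 + 9  ⟹  9 = (1)·123 + (-6)·19
19 = 2 × 9 + 1  ⟹  1 = (-2)·123 + (13)·19
So (13)·19 ≡ 1 (mod 123), i.e. 19^(-1) ≡ 13 (mod 123).
Check: 19 × 13 = 247 ≡ 1 (mod 123)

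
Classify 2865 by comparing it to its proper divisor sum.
deficient

Proper divisors of 2865: sum = 1 + 3 + 5 + 15 + 191 + 573 + 955 = 1743
Since 1743 < 2865, 2865 is deficient.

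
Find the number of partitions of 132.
6620830889

p(n) counts ways to write n as a sum of positive integers (order ignored).
Euler's pentagonal recurrence: p(k) = p(k-1) + p(k-2) - p(k-5) - p(k-7) + p(k-12) + p(k-15) - ... (offsets j(3j∓1)/2, signs ++--, p(0)=1, p(<0)=0).
DP table for k = 0..131: p(0)=1, p(1)=1, p(2)=2, p(3)=3, p(4)=5, p(5)=7, p(6)=11, p(7)=15, p(8)=22, p(9)=30, p(10)=42, p(11)=56, p(12)=77, p(13)=101, p(14)=135, p(15)=176, p(16)=231, p(17)=297, p(18)=385, p(19)=490, p(20)=627, p(21)=792, p(22)=1002, p(23)=1255, p(24)=1575, p(25)=1958, p(26)=2436, p(27)=3010, p(28)=3718, p(29)=4565, p(30)=5604, p(31)=6842, p(32)=8349, p(33)=10143, p(34)=12310, p(35)=14883, p(36)=17977, p(37)=21637, p(38)=26015, p(39)=31185, p(40)=37338, p(41)=44583, p(42)=53174, p(43)=63261, p(44)=75175, p(45)=89134, p(46)=105558, p(47)=124754, p(48)=147273, p(49)=173525, p(50)=204226, p(51)=239943, p(52)=281589, p(53)=329931, p(54)=386155, p(55)=451276, p(56)=526823, p(57)=614154, p(58)=715220, p(59)=831820, p(60)=966467, p(61)=1121505, p(62)=1300156, p(63)=1505499, p(64)=1741630, p(65)=2012558, p(66)=2323520, p(67)=2679689, p(68)=3087735, p(69)=3554345, p(70)=4087968, p(71)=4697205, p(72)=5392783, p(73)=6185689, p(74)=7089500, p(75)=8118264, p(76)=9289091, p(77)=10619863, p(78)=12132164, p(79)=13848650, p(80)=15796476, p(81)=18004327, p(82)=20506255, p(83)=23338469, p(84)=26543660, p(85)=30167357, p(86)=34262962, p(87)=38887673, p(88)=44108109, p(89)=49995925, p(90)=56634173, p(91)=64112359, p(92)=72533807, p(93)=82010177, p(94)=92669720, p(95)=104651419, p(96)=118114304, p(97)=133230930, p(98)=150198136, p(99)=169229875, p(100)=190569292, p(101)=214481126, p(102)=241265379, p(103)=271248950, p(104)=304801365, p(105)=342325709, p(106)=384276336, p(107)=431149389, p(108)=483502844, p(109)=541946240, p(110)=607163746, p(111)=679903203, p(112)=761002156, p(113)=851376628, p(114)=952050665, p(115)=1064144451, p(116)=1188908248, p(117)=1327710076, p(118)=1482074143, p(119)=1653668665, p(120)=1844349560, p(121)=2056148051, p(122)=2291320912, p(123)=2552338241, p(124)=2841940500, p(125)=3163127352, p(126)=3519222692, p(127)=3913864295, p(128)=4351078600, p(129)=4835271870, p(130)=5371315400, p(131)=5964539504.
Final step: p(132) = p(131) + p(130) - p(127) - p(125) + p(120) + p(117) - p(110) - p(106) + p(97) + p(92) - p(81) - p(75) + p(62) + p(55) - p(40) - p(32) + p(15) + p(6)
= 5964539504 + 5371315400 - 3913864295 - 3163127352 + 1844349560 + 1327710076 - 607163746 - 384276336 + 133230930 + 72533807 - 18004327 - 8118264 + 1300156 + 451276 - 37338 - 8349 + 176 + 11
= 6620830889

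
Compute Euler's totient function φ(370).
144

370 = 2 × 5 × 37
φ(n) = n × ∏(1 - 1/p) for each prime p dividing n
φ(370) = 370 × (1 - 1/2) × (1 - 1/5) × (1 - 1/37) = 144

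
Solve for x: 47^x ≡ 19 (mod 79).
64

Baby-step giant-step with step n = ⌈√79⌉ = 9.
Baby steps 47^j mod 79 (j:value) for j=0..8: 0:1, 1:47, 2:76, 3:17, 4:9, 5:28, 6:52, 7:74, 8:2.
Giant-step multiplier: 47^(-9) ≡ 47^(78-9) = 47^69 ≡ 58 (mod 79).
Giant steps γ_i = 19·58^i mod 79: γ_0=19, γ_1=75, γ_2=5, γ_3=53, γ_4=72, γ_5=68, γ_6=73, γ_7=47 (in table at j=1).
x = i·n + j = 7·9 + 1 = 64.
Check: 47^64 ≡ 19 (mod 79).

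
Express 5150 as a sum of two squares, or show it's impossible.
Not possible

Factorization: 5150 = 2 × 5^2 × 103
By Fermat: n is sum of two squares iff every prime p ≡ 3 (mod 4) appears to even power.
Prime(s) ≡ 3 (mod 4) with odd exponent: [(103, 1)]
Therefore 5150 cannot be expressed as a² + b².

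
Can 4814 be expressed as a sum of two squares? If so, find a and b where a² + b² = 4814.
Not possible

Factorization: 4814 = 2 × 29 × 83
By Fermat: n is sum of two squares iff every prime p ≡ 3 (mod 4) appears to even power.
Prime(s) ≡ 3 (mod 4) with odd exponent: [(83, 1)]
Therefore 4814 cannot be expressed as a² + b².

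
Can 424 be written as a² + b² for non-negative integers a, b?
10² + 18² (a=10, b=18)

Factorization: 424 = 2^3 × 53
By Fermat: n is sum of two squares iff every prime p ≡ 3 (mod 4) appears to even power.
All primes ≡ 3 (mod 4) appear to even power.
Search a = 0, 1, 2, … for 424 - a² a perfect square: first hit at a = 10: 424 - 100 = 324 = 18².
424 = 10² + 18² = 100 + 324 ✓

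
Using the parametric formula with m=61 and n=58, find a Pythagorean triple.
(357, 7076, 7085)

Euclid's formula: a = m² - n², b = 2mn, c = m² + n²
m = 61, n = 58
a = 61² - 58² = 3721 - 3364 = 357
b = 2 × 61 × 58 = 7076
c = 61² + 58² = 3721 + 3364 = 7085
Verification: 357² + 7076² = 127449 + 50069776 = 50197225 = 7085² ✓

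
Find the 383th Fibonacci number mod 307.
74

Matrix identity: Q^n = [[F_(n+1), F_n], [F_n, F_(n-1)]] with Q = [[1,1],[1,0]].
n = 383 = 101111111₂. Square-and-multiply, entries mod 307:
Q^1 = [[1,1],[1,0]]
Q^2 = (Q^1)² = [[2,1],[1,1]]
Q^5 = (Q^2)²·Q = [[8,5],[5,3]]
Q^11 = (Q^5)²·Q = [[144,89],[89,55]]
Q^23 = (Q^11)²·Q = [[11,106],[106,212]]
Q^47 = (Q^23)²·Q = [[304,305],[305,306]]
Q^95 = (Q^47)²·Q = [[21,13],[13,8]]
Q^191 = (Q^95)²·Q = [[66,303],[303,70]]
Q^383 = (Q^191)²·Q = [[144,74],[74,70]]
F_383 mod 307 = Q^383[0][1] = 74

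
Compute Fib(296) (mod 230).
67

Matrix identity: Q^n = [[F_(n+1), F_n], [F_n, F_(n-1)]] with Q = [[1,1],[1,0]].
n = 296 = 100101000₂. Square-and-multiply, entries mod 230:
Q^1 = [[1,1],[1,0]]
Q^2 = (Q^1)² = [[2,1],[1,1]]
Q^4 = (Q^2)² = [[5,3],[3,2]]
Q^9 = (Q^4)²·Q = [[55,34],[34,21]]
Q^18 = (Q^9)² = [[41,54],[54,217]]
Q^37 = (Q^18)²·Q = [[129,227],[227,132]]
Q^74 = (Q^37)² = [[90,137],[137,183]]
Q^148 = (Q^74)² = [[189,141],[141,48]]
Q^296 = (Q^148)² = [[172,67],[67,105]]
F_296 mod 230 = Q^296[0][1] = 67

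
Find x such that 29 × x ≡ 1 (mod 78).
35

gcd(29, 78) = 1, so the inverse exists.
Extended Euclidean algorithm on (78, 29):
78 = 2 × 29 + 20  ⟹  20 = (1)·78 + (-2)·29
29 = 1 × 20 + 9  ⟹  9 = (-1)·78 + (3)·29
20 = 2 × 9 + 2  ⟹  2 = (3)·78 + (-8)·29
9 = 4 × 2 + 1  ⟹  1 = (-13)·78 + (35)·29
So (35)·29 ≡ 1 (mod 78), i.e. 29^(-1) ≡ 35 (mod 78).
Check: 29 × 35 = 1015 ≡ 1 (mod 78)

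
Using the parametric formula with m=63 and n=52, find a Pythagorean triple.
(1265, 6552, 6673)

Euclid's formula: a = m² - n², b = 2mn, c = m² + n²
m = 63, n = 52
a = 63² - 52² = 3969 - 2704 = 1265
b = 2 × 63 × 52 = 6552
c = 63² + 52² = 3969 + 2704 = 6673
Verification: 1265² + 6552² = 1600225 + 42928704 = 44528929 = 6673² ✓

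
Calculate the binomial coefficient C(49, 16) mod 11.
4

Using Lucas' theorem:
Write n=49 and k=16 in base 11:
n in base 11: [4, 5]
k in base 11: [1, 5]
C(49,16) mod 11 = ∏ C(n_i, k_i) mod 11
Digit binomials (mod 11): C(4,1) = 4; C(5,5) = 1
Product: 4 × 1 = 4 ≡ 4 (mod 11)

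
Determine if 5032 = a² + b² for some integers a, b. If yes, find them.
26² + 66² (a=26, b=66)

Factorization: 5032 = 2^3 × 17 × 37
By Fermat: n is sum of two squares iff every prime p ≡ 3 (mod 4) appears to even power.
All primes ≡ 3 (mod 4) appear to even power.
Search a = 0, 1, 2, … for 5032 - a² a perfect square: first hit at a = 26: 5032 - 676 = 4356 = 66².
5032 = 26² + 66² = 676 + 4356 ✓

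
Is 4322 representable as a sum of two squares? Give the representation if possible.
29² + 59² (a=29, b=59)

Factorization: 4322 = 2 × 2161
By Fermat: n is sum of two squares iff every prime p ≡ 3 (mod 4) appears to even power.
All primes ≡ 3 (mod 4) appear to even power.
Search a = 0, 1, 2, … for 4322 - a² a perfect square: first hit at a = 29: 4322 - 841 = 3481 = 59².
4322 = 29² + 59² = 841 + 3481 ✓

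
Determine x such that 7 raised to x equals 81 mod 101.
64

Baby-step giant-step with step n = ⌈√101⌉ = 11.
Baby steps 7^j mod 101 (j:value) for j=0..10: 0:1, 1:7, 2:49, 3:40, 4:78, 5:41, 6:85, 7:90, 8:24, 9:67, 10:65.
Giant-step multiplier: 7^(-11) ≡ 7^(100-11) = 7^89 ≡ 2 (mod 101).
Giant steps γ_i = 81·2^i mod 101: γ_0=81, γ_1=61, γ_2=21, γ_3=42, γ_4=84, γ_5=67 (in table at j=9).
x = i·n + j = 5·11 + 9 = 64.
Check: 7^64 ≡ 81 (mod 101).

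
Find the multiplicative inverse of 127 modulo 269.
233

gcd(127, 269) = 1, so the inverse exists.
Extended Euclidean algorithm on (269, 127):
269 = 2 × 127 + 15  ⟹  15 = (1)·269 + (-2)·127
127 = 8 × 15 + 7  ⟹  7 = (-8)·269 + (17)·127
15 = 2 × 7 + 1  ⟹  1 = (17)·269 + (-36)·127
So (-36)·127 ≡ 1 (mod 269), i.e. 127^(-1) ≡ -36 ≡ 233 (mod 269).
Check: 127 × 233 = 29591 ≡ 1 (mod 269)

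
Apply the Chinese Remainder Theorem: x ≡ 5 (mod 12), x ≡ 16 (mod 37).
53

Using Chinese Remainder Theorem:
M = 12 × 37 = 444
M1 = 37, M2 = 12
y1 = 37^(-1) mod 12 = 1
y2 = 12^(-1) mod 37 = 34
x = (5×37×1 + 16×12×34) mod 444 = 53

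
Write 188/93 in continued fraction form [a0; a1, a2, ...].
[2; 46, 2]

Euclidean algorithm steps:
188 = 2 × 93 + 2
93 = 46 × 2 + 1
2 = 2 × 1 + 0
Continued fraction: [2; 46, 2]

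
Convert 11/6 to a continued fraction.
[1; 1, 5]

Euclidean algorithm steps:
11 = 1 × 6 + 5
6 = 1 × 5 + 1
5 = 5 × 1 + 0
Continued fraction: [1; 1, 5]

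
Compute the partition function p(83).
23338469

p(n) counts ways to write n as a sum of positive integers (order ignored).
Euler's pentagonal recurrence: p(k) = p(k-1) + p(k-2) - p(k-5) - p(k-7) + p(k-12) + p(k-15) - ... (offsets j(3j∓1)/2, signs ++--, p(0)=1, p(<0)=0).
DP table for k = 0..82: p(0)=1, p(1)=1, p(2)=2, p(3)=3, p(4)=5, p(5)=7, p(6)=11, p(7)=15, p(8)=22, p(9)=30, p(10)=42, p(11)=56, p(12)=77, p(13)=101, p(14)=135, p(15)=176, p(16)=231, p(17)=297, p(18)=385, p(19)=490, p(20)=627, p(21)=792, p(22)=1002, p(23)=1255, p(24)=1575, p(25)=1958, p(26)=2436, p(27)=3010, p(28)=3718, p(29)=4565, p(30)=5604, p(31)=6842, p(32)=8349, p(33)=10143, p(34)=12310, p(35)=14883, p(36)=17977, p(37)=21637, p(38)=26015, p(39)=31185, p(40)=37338, p(41)=44583, p(42)=53174, p(43)=63261, p(44)=75175, p(45)=89134, p(46)=105558, p(47)=124754, p(48)=147273, p(49)=173525, p(50)=204226, p(51)=239943, p(52)=281589, p(53)=329931, p(54)=386155, p(55)=451276, p(56)=526823, p(57)=614154, p(58)=715220, p(59)=831820, p(60)=966467, p(61)=1121505, p(62)=1300156, p(63)=1505499, p(64)=1741630, p(65)=2012558, p(66)=2323520, p(67)=2679689, p(68)=3087735, p(69)=3554345, p(70)=4087968, p(71)=4697205, p(72)=5392783, p(73)=6185689, p(74)=7089500, p(75)=8118264, p(76)=9289091, p(77)=10619863, p(78)=12132164, p(79)=13848650, p(80)=15796476, p(81)=18004327, p(82)=20506255.
Final step: p(83) = p(82) + p(81) - p(78) - p(76) + p(71) + p(68) - p(61) - p(57) + p(48) + p(43) - p(32) - p(26) + p(13) + p(6)
= 20506255 + 18004327 - 12132164 - 9289091 + 4697205 + 3087735 - 1121505 - 614154 + 147273 + 63261 - 8349 - 2436 + 101 + 11
= 23338469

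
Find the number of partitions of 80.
15796476

p(n) counts ways to write n as a sum of positive integers (order ignored).
Euler's pentagonal recurrence: p(k) = p(k-1) + p(k-2) - p(k-5) - p(k-7) + p(k-12) + p(k-15) - ... (offsets j(3j∓1)/2, signs ++--, p(0)=1, p(<0)=0).
DP table for k = 0..79: p(0)=1, p(1)=1, p(2)=2, p(3)=3, p(4)=5, p(5)=7, p(6)=11, p(7)=15, p(8)=22, p(9)=30, p(10)=42, p(11)=56, p(12)=77, p(13)=101, p(14)=135, p(15)=176, p(16)=231, p(17)=297, p(18)=385, p(19)=490, p(20)=627, p(21)=792, p(22)=1002, p(23)=1255, p(24)=1575, p(25)=1958, p(26)=2436, p(27)=3010, p(28)=3718, p(29)=4565, p(30)=5604, p(31)=6842, p(32)=8349, p(33)=10143, p(34)=12310, p(35)=14883, p(36)=17977, p(37)=21637, p(38)=26015, p(39)=31185, p(40)=37338, p(41)=44583, p(42)=53174, p(43)=63261, p(44)=75175, p(45)=89134, p(46)=105558, p(47)=124754, p(48)=147273, p(49)=173525, p(50)=204226, p(51)=239943, p(52)=281589, p(53)=329931, p(54)=386155, p(55)=451276, p(56)=526823, p(57)=614154, p(58)=715220, p(59)=831820, p(60)=966467, p(61)=1121505, p(62)=1300156, p(63)=1505499, p(64)=1741630, p(65)=2012558, p(66)=2323520, p(67)=2679689, p(68)=3087735, p(69)=3554345, p(70)=4087968, p(71)=4697205, p(72)=5392783, p(73)=6185689, p(74)=7089500, p(75)=8118264, p(76)=9289091, p(77)=10619863, p(78)=12132164, p(79)=13848650.
Final step: p(80) = p(79) + p(78) - p(75) - p(73) + p(68) + p(65) - p(58) - p(54) + p(45) + p(40) - p(29) - p(23) + p(10) + p(3)
= 13848650 + 12132164 - 8118264 - 6185689 + 3087735 + 2012558 - 715220 - 386155 + 89134 + 37338 - 4565 - 1255 + 42 + 3
= 15796476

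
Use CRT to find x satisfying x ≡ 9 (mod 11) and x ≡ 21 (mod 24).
141

Using Chinese Remainder Theorem:
M = 11 × 24 = 264
M1 = 24, M2 = 11
y1 = 24^(-1) mod 11 = 6
y2 = 11^(-1) mod 24 = 11
x = (9×24×6 + 21×11×11) mod 264 = 141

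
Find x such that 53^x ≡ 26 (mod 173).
53

Baby-step giant-step with step n = ⌈√173⌉ = 14.
Baby steps 53^j mod 173 (j:value) for j=0..13: 0:1, 1:53, 2:41, 3:97, 4:124, 5:171, 6:67, 7:91, 8:152, 9:98, 10:4, 11:39, 12:164, 13:42.
Giant-step multiplier: 53^(-14) ≡ 53^(172-14) = 53^158 ≡ 15 (mod 173).
Giant steps γ_i = 26·15^i mod 173: γ_0=26, γ_1=44, γ_2=141, γ_3=39 (in table at j=11).
x = i·n + j = 3·14 + 11 = 53.
Check: 53^53 ≡ 26 (mod 173).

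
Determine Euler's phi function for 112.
48

112 = 2^4 × 7
φ(n) = n × ∏(1 - 1/p) for each prime p dividing n
φ(112) = 112 × (1 - 1/2) × (1 - 1/7) = 48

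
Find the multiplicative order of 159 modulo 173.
86

173 is prime, so ord(159) divides φ(173) = 172.
Divisors of 172: 1, 2, 4, 43, 86, 172.
Repeated squaring: 159^1 ≡ 159, 159^2 ≡ 23, 159^4 ≡ 10, 159^8 ≡ 100, 159^16 ≡ 139, 159^32 ≡ 118, 159^64 ≡ 84, 159^128 ≡ 136 (mod 173).
Test 159^d mod 173 for each divisor d in increasing order:
159^1 ≡ 159
159^2 ≡ 23
159^4 ≡ 10
159^43 = 159^32·159^8·159^2·159^1 ≡ 172
159^86 = 159^64·159^16·159^4·159^2 ≡ 1  ← first divisor giving 1
The order is 86.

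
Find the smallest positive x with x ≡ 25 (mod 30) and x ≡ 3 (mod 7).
115

Using Chinese Remainder Theorem:
M = 30 × 7 = 210
M1 = 7, M2 = 30
y1 = 7^(-1) mod 30 = 13
y2 = 30^(-1) mod 7 = 4
x = (25×7×13 + 3×30×4) mod 210 = 115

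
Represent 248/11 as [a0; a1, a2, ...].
[22; 1, 1, 5]

Euclidean algorithm steps:
248 = 22 × 11 + 6
11 = 1 × 6 + 5
6 = 1 × 5 + 1
5 = 5 × 1 + 0
Continued fraction: [22; 1, 1, 5]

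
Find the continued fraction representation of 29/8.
[3; 1, 1, 1, 2]

Euclidean algorithm steps:
29 = 3 × 8 + 5
8 = 1 × 5 + 3
5 = 1 × 3 + 2
3 = 1 × 2 + 1
2 = 2 × 1 + 0
Continued fraction: [3; 1, 1, 1, 2]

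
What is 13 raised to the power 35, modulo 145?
57

Repeated squaring. Binary of 35 = 100011.
13^1 ≡ 13 (mod 145); 13^2 ≡ 24 (mod 145); 13^4 ≡ 141 (mod 145); 13^8 ≡ 16 (mod 145); 13^16 ≡ 111 (mod 145); 13^32 ≡ 141 (mod 145)
13^35 = 13^1 × 13^2 × 13^32 ≡ 57 (mod 145)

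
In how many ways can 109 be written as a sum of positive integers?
541946240

p(n) counts ways to write n as a sum of positive integers (order ignored).
Euler's pentagonal recurrence: p(k) = p(k-1) + p(k-2) - p(k-5) - p(k-7) + p(k-12) + p(k-15) - ... (offsets j(3j∓1)/2, signs ++--, p(0)=1, p(<0)=0).
DP table for k = 0..108: p(0)=1, p(1)=1, p(2)=2, p(3)=3, p(4)=5, p(5)=7, p(6)=11, p(7)=15, p(8)=22, p(9)=30, p(10)=42, p(11)=56, p(12)=77, p(13)=101, p(14)=135, p(15)=176, p(16)=231, p(17)=297, p(18)=385, p(19)=490, p(20)=627, p(21)=792, p(22)=1002, p(23)=1255, p(24)=1575, p(25)=1958, p(26)=2436, p(27)=3010, p(28)=3718, p(29)=4565, p(30)=5604, p(31)=6842, p(32)=8349, p(33)=10143, p(34)=12310, p(35)=14883, p(36)=17977, p(37)=21637, p(38)=26015, p(39)=31185, p(40)=37338, p(41)=44583, p(42)=53174, p(43)=63261, p(44)=75175, p(45)=89134, p(46)=105558, p(47)=124754, p(48)=147273, p(49)=173525, p(50)=204226, p(51)=239943, p(52)=281589, p(53)=329931, p(54)=386155, p(55)=451276, p(56)=526823, p(57)=614154, p(58)=715220, p(59)=831820, p(60)=966467, p(61)=1121505, p(62)=1300156, p(63)=1505499, p(64)=1741630, p(65)=2012558, p(66)=2323520, p(67)=2679689, p(68)=3087735, p(69)=3554345, p(70)=4087968, p(71)=4697205, p(72)=5392783, p(73)=6185689, p(74)=7089500, p(75)=8118264, p(76)=9289091, p(77)=10619863, p(78)=12132164, p(79)=13848650, p(80)=15796476, p(81)=18004327, p(82)=20506255, p(83)=23338469, p(84)=26543660, p(85)=30167357, p(86)=34262962, p(87)=38887673, p(88)=44108109, p(89)=49995925, p(90)=56634173, p(91)=64112359, p(92)=72533807, p(93)=82010177, p(94)=92669720, p(95)=104651419, p(96)=118114304, p(97)=133230930, p(98)=150198136, p(99)=169229875, p(100)=190569292, p(101)=214481126, p(102)=241265379, p(103)=271248950, p(104)=304801365, p(105)=342325709, p(106)=384276336, p(107)=431149389, p(108)=483502844.
Final step: p(109) = p(108) + p(107) - p(104) - p(102) + p(97) + p(94) - p(87) - p(83) + p(74) + p(69) - p(58) - p(52) + p(39) + p(32) - p(17) - p(9)
= 483502844 + 431149389 - 304801365 - 241265379 + 133230930 + 92669720 - 38887673 - 23338469 + 7089500 + 3554345 - 715220 - 281589 + 31185 + 8349 - 297 - 30
= 541946240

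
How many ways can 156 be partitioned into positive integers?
73232243759

p(n) counts ways to write n as a sum of positive integers (order ignored).
Euler's pentagonal recurrence: p(k) = p(k-1) + p(k-2) - p(k-5) - p(k-7) + p(k-12) + p(k-15) - ... (offsets j(3j∓1)/2, signs ++--, p(0)=1, p(<0)=0).
DP table for k = 0..155: p(0)=1, p(1)=1, p(2)=2, p(3)=3, p(4)=5, p(5)=7, p(6)=11, p(7)=15, p(8)=22, p(9)=30, p(10)=42, p(11)=56, p(12)=77, p(13)=101, p(14)=135, p(15)=176, p(16)=231, p(17)=297, p(18)=385, p(19)=490, p(20)=627, p(21)=792, p(22)=1002, p(23)=1255, p(24)=1575, p(25)=1958, p(26)=2436, p(27)=3010, p(28)=3718, p(29)=4565, p(30)=5604, p(31)=6842, p(32)=8349, p(33)=10143, p(34)=12310, p(35)=14883, p(36)=17977, p(37)=21637, p(38)=26015, p(39)=31185, p(40)=37338, p(41)=44583, p(42)=53174, p(43)=63261, p(44)=75175, p(45)=89134, p(46)=105558, p(47)=124754, p(48)=147273, p(49)=173525, p(50)=204226, p(51)=239943, p(52)=281589, p(53)=329931, p(54)=386155, p(55)=451276, p(56)=526823, p(57)=614154, p(58)=715220, p(59)=831820, p(60)=966467, p(61)=1121505, p(62)=1300156, p(63)=1505499, p(64)=1741630, p(65)=2012558, p(66)=2323520, p(67)=2679689, p(68)=3087735, p(69)=3554345, p(70)=4087968, p(71)=4697205, p(72)=5392783, p(73)=6185689, p(74)=7089500, p(75)=8118264, p(76)=9289091, p(77)=10619863, p(78)=12132164, p(79)=13848650, p(80)=15796476, p(81)=18004327, p(82)=20506255, p(83)=23338469, p(84)=26543660, p(85)=30167357, p(86)=34262962, p(87)=38887673, p(88)=44108109, p(89)=49995925, p(90)=56634173, p(91)=64112359, p(92)=72533807, p(93)=82010177, p(94)=92669720, p(95)=104651419, p(96)=118114304, p(97)=133230930, p(98)=150198136, p(99)=169229875, p(100)=190569292, p(101)=214481126, p(102)=241265379, p(103)=271248950, p(104)=304801365, p(105)=342325709, p(106)=384276336, p(107)=431149389, p(108)=483502844, p(109)=541946240, p(110)=607163746, p(111)=679903203, p(112)=761002156, p(113)=851376628, p(114)=952050665, p(115)=1064144451, p(116)=1188908248, p(117)=1327710076, p(118)=1482074143, p(119)=1653668665, p(120)=1844349560, p(121)=2056148051, p(122)=2291320912, p(123)=2552338241, p(124)=2841940500, p(125)=3163127352, p(126)=3519222692, p(127)=3913864295, p(128)=4351078600, p(129)=4835271870, p(130)=5371315400, p(131)=5964539504, p(132)=6620830889, p(133)=7346629512, p(134)=8149040695, p(135)=9035836076, p(136)=10015581680, p(137)=11097645016, p(138)=12292341831, p(139)=13610949895, p(140)=15065878135, p(141)=16670689208, p(142)=18440293320, p(143)=20390982757, p(144)=22540654445, p(145)=24908858009, p(146)=27517052599, p(147)=30388671978, p(148)=33549419497, p(149)=37027355200, p(150)=40853235313, p(151)=45060624582, p(152)=49686288421, p(153)=54770336324, p(154)=60356673280, p(155)=66493182097.
Final step: p(156) = p(155) + p(154) - p(151) - p(149) + p(144) + p(141) - p(134) - p(130) + p(121) + p(116) - p(105) - p(99) + p(86) + p(79) - p(64) - p(56) + p(39) + p(30) - p(11) - p(1)
= 66493182097 + 60356673280 - 45060624582 - 37027355200 + 22540654445 + 16670689208 - 8149040695 - 5371315400 + 2056148051 + 1188908248 - 342325709 - 169229875 + 34262962 + 13848650 - 1741630 - 526823 + 31185 + 5604 - 56 - 1
= 73232243759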